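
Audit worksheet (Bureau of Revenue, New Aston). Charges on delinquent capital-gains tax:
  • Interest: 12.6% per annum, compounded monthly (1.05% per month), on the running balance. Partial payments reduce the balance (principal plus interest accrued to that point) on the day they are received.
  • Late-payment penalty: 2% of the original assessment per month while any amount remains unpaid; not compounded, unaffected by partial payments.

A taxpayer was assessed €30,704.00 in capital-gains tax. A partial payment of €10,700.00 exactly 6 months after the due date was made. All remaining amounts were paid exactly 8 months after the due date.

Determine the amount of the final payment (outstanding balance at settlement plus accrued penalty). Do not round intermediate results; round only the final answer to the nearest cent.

Balance at month 6: €30,704.0000 × (1 + 0.0105)^6 = €32,689.8452…
After €10,700.00 payment: €32,689.8452… − €10,700.00 = €21,989.8452…
Balance at month 8: €21,989.8452… × (1 + 0.0105)^2 = €22,454.0564…
Penalty: 8 × 2% × €30,704.00 = €4,912.64
Final settlement = outstanding balance + penalty = €22,454.0564… + €4,912.64 = €27,366.70

€27,366.70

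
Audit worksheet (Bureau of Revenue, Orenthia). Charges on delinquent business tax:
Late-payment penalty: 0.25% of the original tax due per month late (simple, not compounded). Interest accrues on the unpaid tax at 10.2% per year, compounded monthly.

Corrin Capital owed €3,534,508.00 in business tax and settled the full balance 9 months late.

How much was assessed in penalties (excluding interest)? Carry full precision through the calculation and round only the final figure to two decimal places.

€79,526.43

Late-payment penalty: 9 × 0.25% × €3,534,508.00 = €79,526.43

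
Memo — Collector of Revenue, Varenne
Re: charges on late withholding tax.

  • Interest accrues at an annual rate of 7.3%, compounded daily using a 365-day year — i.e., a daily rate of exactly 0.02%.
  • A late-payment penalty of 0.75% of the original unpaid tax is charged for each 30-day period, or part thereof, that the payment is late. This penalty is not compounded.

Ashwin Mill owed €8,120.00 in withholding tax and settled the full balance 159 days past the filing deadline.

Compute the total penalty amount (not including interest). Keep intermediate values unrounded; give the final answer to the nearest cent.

Penalty periods: ⌈159/30⌉ = 6; penalty = 6 × 0.75% × €8,120.00 = €365.40

€365.40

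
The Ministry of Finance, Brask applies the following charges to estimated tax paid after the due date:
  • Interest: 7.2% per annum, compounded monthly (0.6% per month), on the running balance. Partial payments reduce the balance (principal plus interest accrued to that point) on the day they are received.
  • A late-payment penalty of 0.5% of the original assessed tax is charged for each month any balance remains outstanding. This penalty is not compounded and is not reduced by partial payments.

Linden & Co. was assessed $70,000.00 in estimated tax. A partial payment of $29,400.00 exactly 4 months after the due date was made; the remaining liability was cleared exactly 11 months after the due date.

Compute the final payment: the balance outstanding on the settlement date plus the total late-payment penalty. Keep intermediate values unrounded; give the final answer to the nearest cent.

$47,953.87

Balance at month 4: $70,000.0000 × (1 + 0.006)^4 = $71,695.1806…
After $29,400.00 payment: $71,695.1806… − $29,400.00 = $42,295.1806…
Balance at month 11: $42,295.1806… × (1 + 0.006)^7 = $44,103.8750…
Penalty: 11 × 0.5% × $70,000.00 = $3,850.00
Final settlement = outstanding balance + penalty = $44,103.8750… + $3,850.00 = $47,953.87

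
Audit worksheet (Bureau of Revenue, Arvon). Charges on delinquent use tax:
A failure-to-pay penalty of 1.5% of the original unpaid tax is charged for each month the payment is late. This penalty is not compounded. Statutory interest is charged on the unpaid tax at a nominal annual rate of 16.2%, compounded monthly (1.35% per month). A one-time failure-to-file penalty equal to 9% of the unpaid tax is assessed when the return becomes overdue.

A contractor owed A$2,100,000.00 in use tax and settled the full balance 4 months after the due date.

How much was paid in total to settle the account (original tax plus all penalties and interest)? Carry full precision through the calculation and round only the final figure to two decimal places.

Failure-to-file penalty: 9% × A$2,100,000.00 = A$189,000.00
Failure-to-pay penalty = 1.5% × A$2,100,000.00 × 4 mo = A$126,000.00
Interest: A$2,100,000.00 × ((1 + 0.0135)^4 − 1) = A$2,100,000.00 × 0.0551034… = A$115,717.0869…
Total = A$2,100,000.00 + A$315,000.0000 + A$115,717.0869… = A$2,530,717.09

A$2,530,717.09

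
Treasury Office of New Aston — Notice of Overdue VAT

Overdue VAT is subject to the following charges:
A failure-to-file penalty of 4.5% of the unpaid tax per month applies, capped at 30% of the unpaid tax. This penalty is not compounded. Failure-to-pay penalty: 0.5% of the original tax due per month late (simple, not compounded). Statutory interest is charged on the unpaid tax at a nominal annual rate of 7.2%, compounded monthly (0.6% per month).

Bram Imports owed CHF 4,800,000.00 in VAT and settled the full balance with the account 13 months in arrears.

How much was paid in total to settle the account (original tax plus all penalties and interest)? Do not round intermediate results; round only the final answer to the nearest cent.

CHF 6,940,179.42

Failure-to-file: 13 × 4.5% × CHF 4,800,000.00 = CHF 2,808,000.00, capped at 30% × CHF 4,800,000.00 = CHF 1,440,000.00
Failure-to-pay penalty: 13 × 0.5% × CHF 4,800,000.00 = CHF 312,000.00
Interest: CHF 4,800,000.00 × ((1 + 0.006)^13 − 1) = CHF 4,800,000.00 × 0.0808707… = CHF 388,179.4211…
Total = CHF 4,800,000.00 + CHF 1,752,000.0000 + CHF 388,179.4211… = CHF 6,940,179.42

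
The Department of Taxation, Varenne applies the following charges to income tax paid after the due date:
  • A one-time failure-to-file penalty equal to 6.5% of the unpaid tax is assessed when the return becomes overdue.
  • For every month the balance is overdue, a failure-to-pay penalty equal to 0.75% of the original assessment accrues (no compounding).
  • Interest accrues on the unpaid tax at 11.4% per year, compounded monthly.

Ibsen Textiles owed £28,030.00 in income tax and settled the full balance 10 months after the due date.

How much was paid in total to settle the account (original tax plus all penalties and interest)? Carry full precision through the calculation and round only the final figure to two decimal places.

£34,733.82

Failure-to-file penalty: 6.5% × £28,030.00 = £1,821.95
Failure-to-pay penalty = 0.75% × £28,030.00 × 10 mo = £2,102.25
Interest (11.4%/yr ÷ 12 = 0.95%/month): £28,030.00 × ((1 + 0.0095)^10 − 1) = £2,779.6192…
Total = £28,030.00 + £3,924.2000 + £2,779.6192… = £34,733.82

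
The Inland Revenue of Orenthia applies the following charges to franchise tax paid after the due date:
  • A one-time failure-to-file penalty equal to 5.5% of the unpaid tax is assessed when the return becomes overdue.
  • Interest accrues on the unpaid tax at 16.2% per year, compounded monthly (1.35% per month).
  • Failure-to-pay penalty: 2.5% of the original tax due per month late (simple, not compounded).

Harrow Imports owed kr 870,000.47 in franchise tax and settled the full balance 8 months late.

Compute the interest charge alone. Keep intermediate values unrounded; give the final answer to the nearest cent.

Interest: kr 870,000.47 × ((1 + 0.0135)^8 − 1) = kr 870,000.47 × 0.1132431… = kr 98,521.5775…

kr 98,521.58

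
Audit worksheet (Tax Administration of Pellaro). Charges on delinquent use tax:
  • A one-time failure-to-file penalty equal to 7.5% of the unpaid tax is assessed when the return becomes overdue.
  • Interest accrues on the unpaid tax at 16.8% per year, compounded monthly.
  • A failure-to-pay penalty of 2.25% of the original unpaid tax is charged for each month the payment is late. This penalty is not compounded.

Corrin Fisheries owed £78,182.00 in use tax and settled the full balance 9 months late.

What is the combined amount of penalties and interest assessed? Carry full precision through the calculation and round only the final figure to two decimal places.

Failure-to-file penalty: 7.5% × £78,182.00 = £5,863.65
Failure-to-pay penalty: 9 × 2.25% × £78,182.00 = £15,831.86…
Interest (16.8%/yr ÷ 12 = 1.4%/month): £78,182.00 × ((1 + 0.014)^9 − 1) = £10,420.9886…
Penalties + interest = £21,695.5050 + £10,420.9886… = £32,116.49

£32,116.49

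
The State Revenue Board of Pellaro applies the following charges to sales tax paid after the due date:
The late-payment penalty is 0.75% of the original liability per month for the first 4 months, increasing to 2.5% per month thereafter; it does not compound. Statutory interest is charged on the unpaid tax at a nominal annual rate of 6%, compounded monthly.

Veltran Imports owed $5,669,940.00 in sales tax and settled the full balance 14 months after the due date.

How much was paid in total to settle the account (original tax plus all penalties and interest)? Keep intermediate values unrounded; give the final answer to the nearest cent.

Penalty, months 1–4: 4 × 0.75% × $5,669,940.00 = $170,098.20
Penalty, months 5–14: 10 × 2.5% × $5,669,940.00 = $1,417,485.00
Interest (6%/yr ÷ 12 = 0.5%/month): $5,669,940.00 × ((1 + 0.005)^14 − 1) = $410,056.4788…
Total = $5,669,940.00 + $1,587,583.2000 + $410,056.4788… = $7,667,579.68

$7,667,579.68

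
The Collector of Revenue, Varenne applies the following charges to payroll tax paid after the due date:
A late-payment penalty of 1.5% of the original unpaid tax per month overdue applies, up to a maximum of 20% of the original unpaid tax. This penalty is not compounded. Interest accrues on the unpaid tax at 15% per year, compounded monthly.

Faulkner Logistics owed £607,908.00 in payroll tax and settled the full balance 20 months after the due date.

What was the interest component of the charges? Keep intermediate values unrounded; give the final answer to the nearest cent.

£171,452.69

Interest (15%/yr ÷ 12 = 1.25%/month): £607,908.00 × ((1 + 0.0125)^20 − 1) = £171,452.6895…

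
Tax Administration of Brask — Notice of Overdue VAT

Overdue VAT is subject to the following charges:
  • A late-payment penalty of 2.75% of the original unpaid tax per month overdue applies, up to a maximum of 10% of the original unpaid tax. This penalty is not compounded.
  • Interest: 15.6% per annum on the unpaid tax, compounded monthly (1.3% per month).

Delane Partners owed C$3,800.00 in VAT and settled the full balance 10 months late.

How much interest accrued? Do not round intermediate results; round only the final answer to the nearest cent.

Interest: C$3,800.00 × ((1 + 0.013)^10 − 1) = C$3,800.00 × 0.1378747… = C$523.9240…

C$523.92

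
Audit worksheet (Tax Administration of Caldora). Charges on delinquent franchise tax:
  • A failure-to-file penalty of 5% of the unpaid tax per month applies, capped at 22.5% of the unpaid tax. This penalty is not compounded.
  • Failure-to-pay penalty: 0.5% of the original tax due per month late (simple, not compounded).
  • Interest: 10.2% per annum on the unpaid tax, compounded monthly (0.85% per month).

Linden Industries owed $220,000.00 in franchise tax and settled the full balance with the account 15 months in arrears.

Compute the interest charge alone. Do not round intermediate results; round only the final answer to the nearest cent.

Interest: $220,000.00 × ((1 + 0.0085)^15 − 1) = $220,000.00 × 0.1353729… = $29,782.0462…

$29,782.05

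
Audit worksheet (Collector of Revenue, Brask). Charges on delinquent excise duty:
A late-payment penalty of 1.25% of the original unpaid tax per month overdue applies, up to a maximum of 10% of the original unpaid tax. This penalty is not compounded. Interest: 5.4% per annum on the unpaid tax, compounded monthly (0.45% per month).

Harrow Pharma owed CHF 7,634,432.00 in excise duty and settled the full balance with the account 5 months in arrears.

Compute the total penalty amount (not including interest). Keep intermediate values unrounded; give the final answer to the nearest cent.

Penalty: 5 × 1.25% × CHF 7,634,432.00 = CHF 477,152.00 (below the 10% cap of CHF 763,443.20)

CHF 477,152.00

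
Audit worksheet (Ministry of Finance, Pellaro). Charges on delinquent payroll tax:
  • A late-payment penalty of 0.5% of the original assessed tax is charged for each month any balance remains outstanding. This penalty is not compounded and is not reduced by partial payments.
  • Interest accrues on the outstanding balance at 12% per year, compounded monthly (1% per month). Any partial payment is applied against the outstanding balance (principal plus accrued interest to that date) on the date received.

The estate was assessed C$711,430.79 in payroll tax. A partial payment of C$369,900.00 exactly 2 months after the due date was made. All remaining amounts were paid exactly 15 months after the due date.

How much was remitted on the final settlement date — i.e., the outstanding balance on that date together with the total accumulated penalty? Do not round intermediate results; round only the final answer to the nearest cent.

C$458,325.67

Balance at month 2: C$711,430.7900 × (1 + 0.01)^2 = C$725,730.5489…
After C$369,900.00 payment: C$725,730.5489… − C$369,900.00 = C$355,830.5489…
Balance at month 15: C$355,830.5489… × (1 + 0.01)^13 = C$404,968.3567…
Penalty: 15 × 0.5% × C$711,430.79 = C$53,357.31…
Final settlement = outstanding balance + penalty = C$404,968.3567… + C$53,357.31… = C$458,325.67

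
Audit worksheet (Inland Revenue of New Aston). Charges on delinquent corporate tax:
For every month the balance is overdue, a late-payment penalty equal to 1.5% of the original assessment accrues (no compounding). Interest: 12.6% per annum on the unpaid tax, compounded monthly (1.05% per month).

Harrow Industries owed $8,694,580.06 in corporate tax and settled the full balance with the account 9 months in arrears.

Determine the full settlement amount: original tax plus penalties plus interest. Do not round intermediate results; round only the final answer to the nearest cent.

$10,725,353.89

Late-payment penalty = 1.5% × $8,694,580.06 × 9 mo = $1,173,768.31…
Interest: $8,694,580.06 × ((1 + 0.0105)^9 − 1) = $8,694,580.06 × 0.0985678… = $857,005.5261…
Total = $8,694,580.06 + $1,173,768.3081 + $857,005.5261… = $10,725,353.89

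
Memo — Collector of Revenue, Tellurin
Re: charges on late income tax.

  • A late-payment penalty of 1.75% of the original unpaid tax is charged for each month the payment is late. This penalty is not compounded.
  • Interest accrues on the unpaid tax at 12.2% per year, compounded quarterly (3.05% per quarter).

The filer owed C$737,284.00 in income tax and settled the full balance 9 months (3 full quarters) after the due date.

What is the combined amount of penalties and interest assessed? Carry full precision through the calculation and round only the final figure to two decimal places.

Late-payment penalty = 1.75% × C$737,284.00 × 9 mo = C$116,122.23
Interest: C$737,284.00 × ((1 + 0.0305)^3 − 1) = C$737,284.00 × 0.0943191… = C$69,539.9800…
Penalties + interest = C$116,122.2300 + C$69,539.9800… = C$185,662.21

C$185,662.21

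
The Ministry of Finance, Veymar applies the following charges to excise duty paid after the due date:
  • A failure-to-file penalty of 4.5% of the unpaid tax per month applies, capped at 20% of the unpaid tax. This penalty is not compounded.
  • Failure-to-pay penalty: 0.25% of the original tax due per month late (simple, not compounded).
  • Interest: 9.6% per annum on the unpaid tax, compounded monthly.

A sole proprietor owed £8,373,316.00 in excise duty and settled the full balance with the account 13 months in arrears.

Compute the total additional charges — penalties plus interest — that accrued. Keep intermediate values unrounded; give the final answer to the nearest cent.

Failure-to-file: 13 × 4.5% × £8,373,316.00 = £4,898,389.86, capped at 20% × £8,373,316.00 = £1,674,663.20
Failure-to-pay penalty = 0.25% × £8,373,316.00 × 13 mo = £272,132.77
Interest (9.6%/yr ÷ 12 = 0.8%/month): £8,373,316.00 × ((1 + 0.008)^13 − 1) = £913,875.4582…
Penalties + interest = £1,946,795.9700 + £913,875.4582… = £2,860,671.43

£2,860,671.43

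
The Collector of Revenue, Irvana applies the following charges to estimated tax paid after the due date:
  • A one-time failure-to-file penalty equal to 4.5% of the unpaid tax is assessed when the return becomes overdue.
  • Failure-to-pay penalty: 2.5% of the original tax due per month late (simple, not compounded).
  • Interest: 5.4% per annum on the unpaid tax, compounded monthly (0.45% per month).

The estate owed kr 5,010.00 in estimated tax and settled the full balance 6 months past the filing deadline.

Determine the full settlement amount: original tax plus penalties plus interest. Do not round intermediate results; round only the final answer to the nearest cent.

kr 6,123.75

Failure-to-file penalty: 4.5% × kr 5,010.00 = kr 225.45
Failure-to-pay penalty: 6 × 2.5% × kr 5,010.00 = kr 751.50
Interest: kr 5,010.00 × ((1 + 0.0045)^6 − 1) = kr 5,010.00 × 0.0273056… = kr 136.8009…
Total = kr 5,010.00 + kr 976.9500 + kr 136.8009… = kr 6,123.75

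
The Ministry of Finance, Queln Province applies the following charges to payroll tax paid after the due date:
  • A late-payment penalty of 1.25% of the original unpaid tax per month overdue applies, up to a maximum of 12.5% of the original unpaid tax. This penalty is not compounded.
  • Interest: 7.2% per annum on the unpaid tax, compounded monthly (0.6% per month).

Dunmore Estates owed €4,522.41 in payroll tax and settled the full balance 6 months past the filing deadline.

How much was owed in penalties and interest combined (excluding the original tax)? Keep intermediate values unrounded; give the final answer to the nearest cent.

Penalty: 6 × 1.25% × €4,522.41 = €339.18… (below the 12.5% cap of €565.30…)
Interest: €4,522.41 × ((1 + 0.006)^6 − 1) = €4,522.41 × 0.0365443… = €165.2685…
Penalties + interest = €339.1808… + €165.2685… = €504.45

€504.45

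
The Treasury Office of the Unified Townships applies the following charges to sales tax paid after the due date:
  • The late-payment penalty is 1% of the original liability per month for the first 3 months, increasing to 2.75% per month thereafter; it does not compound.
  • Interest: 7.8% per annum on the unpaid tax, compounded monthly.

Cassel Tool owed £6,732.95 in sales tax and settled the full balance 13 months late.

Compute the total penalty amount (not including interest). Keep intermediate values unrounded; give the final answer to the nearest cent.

Penalty, months 1–3: 3 × 1% × £6,732.95 = £201.99…
Penalty, months 4–13: 10 × 2.75% × £6,732.95 = £1,851.56…
Total penalty = £201.99… + £1,851.56… = £2,053.55

£2,053.55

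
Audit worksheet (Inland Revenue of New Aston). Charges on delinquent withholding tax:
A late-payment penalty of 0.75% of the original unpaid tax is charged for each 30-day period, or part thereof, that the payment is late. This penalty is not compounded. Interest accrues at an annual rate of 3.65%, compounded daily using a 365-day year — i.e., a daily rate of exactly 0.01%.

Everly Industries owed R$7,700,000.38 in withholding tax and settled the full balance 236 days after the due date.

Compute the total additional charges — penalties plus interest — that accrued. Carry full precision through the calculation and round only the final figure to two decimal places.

R$645,871.99

Penalty periods: ⌈236/30⌉ = 8; penalty = 8 × 0.75% × R$7,700,000.38 = R$462,000.02…
Interest: R$7,700,000.38 × ((1 + 0.0001)^236 − 1) = R$7,700,000.38 × 0.02387948… = R$183,871.9712…
Penalties + interest = R$462,000.0228 + R$183,871.9712… = R$645,871.99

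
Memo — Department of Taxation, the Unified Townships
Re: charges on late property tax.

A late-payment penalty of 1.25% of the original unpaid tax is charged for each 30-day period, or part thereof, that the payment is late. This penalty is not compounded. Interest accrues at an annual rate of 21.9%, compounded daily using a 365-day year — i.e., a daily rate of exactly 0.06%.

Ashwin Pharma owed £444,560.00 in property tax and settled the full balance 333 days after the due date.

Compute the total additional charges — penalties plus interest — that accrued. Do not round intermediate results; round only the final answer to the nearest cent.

Penalty periods: ⌈333/30⌉ = 12; penalty = 12 × 1.25% × £444,560.00 = £66,684.00
Interest: £444,560.00 × ((1 + 0.0006)^333 − 1) = £444,560.00 × 0.22108534… = £98,285.6975…
Penalties + interest = £66,684.0000 + £98,285.6975… = £164,969.70

£164,969.70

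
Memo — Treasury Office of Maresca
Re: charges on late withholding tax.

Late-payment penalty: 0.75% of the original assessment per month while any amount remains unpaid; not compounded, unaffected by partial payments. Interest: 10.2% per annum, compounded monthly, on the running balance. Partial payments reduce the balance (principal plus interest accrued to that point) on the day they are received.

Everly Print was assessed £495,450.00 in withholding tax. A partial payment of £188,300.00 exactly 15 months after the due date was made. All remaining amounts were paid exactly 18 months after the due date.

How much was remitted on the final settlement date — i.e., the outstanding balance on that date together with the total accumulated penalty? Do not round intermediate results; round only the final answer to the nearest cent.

£450,730.24

Monthly rate = 10.2% ÷ 12 = 0.85%
Balance at month 15: £495,450.0000 × (1 + 0.0085)^15 = £562,520.5218…
After £188,300.00 payment: £562,520.5218… − £188,300.00 = £374,220.5218…
Balance at month 18: £374,220.5218… × (1 + 0.0085)^3 = £383,844.4873…
Penalty: 18 × 0.75% × £495,450.00 = £66,885.75
Final settlement = outstanding balance + penalty = £383,844.4873… + £66,885.75 = £450,730.24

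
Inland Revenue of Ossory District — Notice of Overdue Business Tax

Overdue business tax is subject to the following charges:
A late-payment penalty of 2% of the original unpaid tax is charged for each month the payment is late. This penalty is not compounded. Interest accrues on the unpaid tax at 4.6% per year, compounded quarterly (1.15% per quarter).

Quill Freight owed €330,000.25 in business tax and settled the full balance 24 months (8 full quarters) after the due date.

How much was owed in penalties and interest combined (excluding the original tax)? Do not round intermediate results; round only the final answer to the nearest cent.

Late-payment penalty = 2% × €330,000.25 × 24 mo = €158,400.12
Interest: €330,000.25 × ((1 + 0.0115)^8 − 1) = €330,000.25 × 0.0957894… = €31,610.5275…
Penalties + interest = €158,400.1200 + €31,610.5275… = €190,010.65

€190,010.65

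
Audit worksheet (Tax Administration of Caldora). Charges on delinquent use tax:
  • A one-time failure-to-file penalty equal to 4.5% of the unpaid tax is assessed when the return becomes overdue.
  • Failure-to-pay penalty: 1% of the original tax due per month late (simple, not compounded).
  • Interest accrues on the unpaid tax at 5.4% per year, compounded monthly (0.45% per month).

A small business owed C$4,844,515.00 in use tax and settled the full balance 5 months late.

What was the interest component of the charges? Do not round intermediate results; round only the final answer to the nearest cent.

C$109,987.03

Interest: C$4,844,515.00 × ((1 + 0.0045)^5 − 1) = C$4,844,515.00 × 0.0227034… = C$109,987.0263…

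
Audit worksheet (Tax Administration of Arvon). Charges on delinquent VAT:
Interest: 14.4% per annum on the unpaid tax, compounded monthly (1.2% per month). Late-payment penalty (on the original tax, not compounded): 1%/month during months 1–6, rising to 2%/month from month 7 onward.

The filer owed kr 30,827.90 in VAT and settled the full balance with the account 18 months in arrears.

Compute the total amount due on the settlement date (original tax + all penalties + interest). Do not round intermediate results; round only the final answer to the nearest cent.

kr 47,459.79

Penalty, months 1–6: 6 × 1% × kr 30,827.90 = kr 1,849.67…
Penalty, months 7–18: 12 × 2% × kr 30,827.90 = kr 7,398.70…
Interest: kr 30,827.90 × ((1 + 0.012)^18 − 1) = kr 30,827.90 × 0.2395077… = kr 7,383.5191…
Total = kr 30,827.90 + kr 9,248.3700 + kr 7,383.5191… = kr 47,459.79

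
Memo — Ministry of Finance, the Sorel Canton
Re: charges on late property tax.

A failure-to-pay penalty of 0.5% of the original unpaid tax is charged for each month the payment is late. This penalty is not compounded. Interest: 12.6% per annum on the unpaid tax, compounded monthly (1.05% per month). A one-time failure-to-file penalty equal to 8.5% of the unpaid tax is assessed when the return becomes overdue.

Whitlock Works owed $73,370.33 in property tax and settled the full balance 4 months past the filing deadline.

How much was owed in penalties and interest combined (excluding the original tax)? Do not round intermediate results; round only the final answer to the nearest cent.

Failure-to-file penalty: 8.5% × $73,370.33 = $6,236.48…
Failure-to-pay penalty: 4 × 0.5% × $73,370.33 = $1,467.41…
Interest: $73,370.33 × ((1 + 0.0105)^4 − 1) = $73,370.33 × 0.0426661… = $3,130.4290…
Penalties + interest = $7,703.8847… + $3,130.4290… = $10,834.31

$10,834.31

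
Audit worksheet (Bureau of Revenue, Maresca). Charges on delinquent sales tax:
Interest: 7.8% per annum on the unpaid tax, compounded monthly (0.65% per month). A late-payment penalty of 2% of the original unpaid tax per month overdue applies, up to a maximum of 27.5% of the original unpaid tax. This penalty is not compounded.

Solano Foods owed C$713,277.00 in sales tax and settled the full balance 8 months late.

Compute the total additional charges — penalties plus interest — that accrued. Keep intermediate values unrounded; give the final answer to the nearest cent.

Penalty: 8 × 2% × C$713,277.00 = C$114,124.32 (below the 27.5% cap of C$196,151.18…)
Interest: C$713,277.00 × ((1 + 0.0065)^8 − 1) = C$713,277.00 × 0.0531985… = C$37,945.2698…
Penalties + interest = C$114,124.3200 + C$37,945.2698… = C$152,069.59

C$152,069.59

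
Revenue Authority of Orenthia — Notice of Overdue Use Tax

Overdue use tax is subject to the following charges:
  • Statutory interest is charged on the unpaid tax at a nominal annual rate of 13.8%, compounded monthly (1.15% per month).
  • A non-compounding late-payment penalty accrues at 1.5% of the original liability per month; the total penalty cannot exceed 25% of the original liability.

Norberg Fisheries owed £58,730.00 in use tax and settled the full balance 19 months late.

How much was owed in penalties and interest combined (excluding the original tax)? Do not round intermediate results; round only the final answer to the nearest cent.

£28,933.84

Penalty (uncapped): 19 × 1.5% × £58,730.00 = £16,738.05; cap = 25% × £58,730.00 = £14,682.50 → penalty = £14,682.50
Interest: £58,730.00 × ((1 + 0.0115)^19 − 1) = £58,730.00 × 0.2426587… = £14,251.3438…
Penalties + interest = £14,682.5000 + £14,251.3438… = £28,933.84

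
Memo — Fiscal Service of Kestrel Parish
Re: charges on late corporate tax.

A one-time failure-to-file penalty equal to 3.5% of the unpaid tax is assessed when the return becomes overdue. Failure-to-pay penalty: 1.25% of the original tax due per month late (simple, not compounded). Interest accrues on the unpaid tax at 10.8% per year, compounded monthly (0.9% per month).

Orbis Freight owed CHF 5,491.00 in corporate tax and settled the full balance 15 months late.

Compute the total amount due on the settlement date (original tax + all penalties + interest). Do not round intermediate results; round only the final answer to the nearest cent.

Failure-to-file penalty: 3.5% × CHF 5,491.00 = CHF 192.19…
Failure-to-pay penalty = 1.25% × CHF 5,491.00 × 15 mo = CHF 1,029.56…
Interest: CHF 5,491.00 × ((1 + 0.009)^15 − 1) = CHF 5,491.00 × 0.1438458… = CHF 789.8575…
Total = CHF 5,491.00 + CHF 1,221.7475 + CHF 789.8575… = CHF 7,502.60

CHF 7,502.60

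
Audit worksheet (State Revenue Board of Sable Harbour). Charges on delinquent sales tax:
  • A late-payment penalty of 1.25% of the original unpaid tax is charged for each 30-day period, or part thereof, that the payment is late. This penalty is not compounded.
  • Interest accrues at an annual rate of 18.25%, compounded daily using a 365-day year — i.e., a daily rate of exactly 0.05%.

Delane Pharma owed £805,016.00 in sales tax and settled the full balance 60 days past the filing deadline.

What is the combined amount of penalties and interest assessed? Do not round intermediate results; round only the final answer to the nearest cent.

£44,635.57

Penalty periods: ⌈60/30⌉ = 2; penalty = 2 × 1.25% × £805,016.00 = £20,125.40
Interest: £805,016.00 × ((1 + 0.0005)^60 − 1) = £805,016.00 × 0.03044681… = £24,510.1677…
Penalties + interest = £20,125.4000 + £24,510.1677… = £44,635.57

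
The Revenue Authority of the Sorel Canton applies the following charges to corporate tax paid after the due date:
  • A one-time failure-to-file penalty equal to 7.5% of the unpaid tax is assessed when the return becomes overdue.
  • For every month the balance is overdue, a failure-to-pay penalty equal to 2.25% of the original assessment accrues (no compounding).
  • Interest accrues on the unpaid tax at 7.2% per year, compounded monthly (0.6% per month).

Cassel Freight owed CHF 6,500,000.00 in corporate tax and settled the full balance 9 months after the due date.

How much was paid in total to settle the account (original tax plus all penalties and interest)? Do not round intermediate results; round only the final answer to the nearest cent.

Failure-to-file penalty: 7.5% × CHF 6,500,000.00 = CHF 487,500.00
Failure-to-pay penalty = 2.25% × CHF 6,500,000.00 × 9 mo = CHF 1,316,250.00
Interest: CHF 6,500,000.00 × ((1 + 0.006)^9 − 1) = CHF 6,500,000.00 × 0.0553143… = CHF 359,543.0038…
Total = CHF 6,500,000.00 + CHF 1,803,750.0000 + CHF 359,543.0038… = CHF 8,663,293.00

CHF 8,663,293.00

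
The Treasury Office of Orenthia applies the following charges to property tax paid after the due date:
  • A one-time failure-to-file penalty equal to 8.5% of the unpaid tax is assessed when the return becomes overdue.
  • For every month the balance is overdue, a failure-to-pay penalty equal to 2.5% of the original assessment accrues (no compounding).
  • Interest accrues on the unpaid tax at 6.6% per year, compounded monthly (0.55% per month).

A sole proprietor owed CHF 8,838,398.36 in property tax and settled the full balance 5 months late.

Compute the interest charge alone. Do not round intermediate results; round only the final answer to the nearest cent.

CHF 245,744.32

Interest: CHF 8,838,398.36 × ((1 + 0.0055)^5 − 1) = CHF 8,838,398.36 × 0.0278042… = CHF 245,744.3158…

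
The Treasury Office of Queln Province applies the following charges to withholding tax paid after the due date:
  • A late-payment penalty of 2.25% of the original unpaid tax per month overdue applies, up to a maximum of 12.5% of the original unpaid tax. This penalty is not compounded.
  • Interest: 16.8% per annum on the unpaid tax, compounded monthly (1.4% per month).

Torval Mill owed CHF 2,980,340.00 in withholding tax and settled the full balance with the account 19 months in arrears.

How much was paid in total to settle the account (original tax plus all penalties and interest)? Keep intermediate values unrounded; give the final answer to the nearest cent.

Penalty (uncapped): 19 × 2.25% × CHF 2,980,340.00 = CHF 1,274,095.35; cap = 12.5% × CHF 2,980,340.00 = CHF 372,542.50 → penalty = CHF 372,542.50
Interest: CHF 2,980,340.00 × ((1 + 0.014)^19 − 1) = CHF 2,980,340.00 × 0.3023303… = CHF 901,047.0862…
Total = CHF 2,980,340.00 + CHF 372,542.5000 + CHF 901,047.0862… = CHF 4,253,929.59

CHF 4,253,929.59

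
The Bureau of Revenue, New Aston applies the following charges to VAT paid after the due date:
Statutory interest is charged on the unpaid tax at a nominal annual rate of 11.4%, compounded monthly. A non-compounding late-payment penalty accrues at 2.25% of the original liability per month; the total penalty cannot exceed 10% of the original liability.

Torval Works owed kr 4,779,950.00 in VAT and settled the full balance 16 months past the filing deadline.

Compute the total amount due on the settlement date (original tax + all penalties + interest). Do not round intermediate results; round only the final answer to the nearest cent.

Penalty (uncapped): 16 × 2.25% × kr 4,779,950.00 = kr 1,720,782.00; cap = 10% × kr 4,779,950.00 = kr 477,995.00 → penalty = kr 477,995.00
Interest (11.4%/yr ÷ 12 = 0.95%/month): kr 4,779,950.00 × ((1 + 0.0095)^16 − 1) = kr 780,686.7580…
Total = kr 4,779,950.00 + kr 477,995.0000 + kr 780,686.7580… = kr 6,038,631.76

kr 6,038,631.76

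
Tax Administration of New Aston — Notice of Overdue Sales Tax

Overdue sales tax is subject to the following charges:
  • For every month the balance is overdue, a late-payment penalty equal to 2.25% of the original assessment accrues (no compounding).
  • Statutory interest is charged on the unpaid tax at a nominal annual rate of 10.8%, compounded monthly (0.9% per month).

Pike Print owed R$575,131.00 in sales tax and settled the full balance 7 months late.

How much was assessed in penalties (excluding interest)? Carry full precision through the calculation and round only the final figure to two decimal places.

R$90,583.13

Late-payment penalty = 2.25% × R$575,131.00 × 7 mo = R$90,583.13…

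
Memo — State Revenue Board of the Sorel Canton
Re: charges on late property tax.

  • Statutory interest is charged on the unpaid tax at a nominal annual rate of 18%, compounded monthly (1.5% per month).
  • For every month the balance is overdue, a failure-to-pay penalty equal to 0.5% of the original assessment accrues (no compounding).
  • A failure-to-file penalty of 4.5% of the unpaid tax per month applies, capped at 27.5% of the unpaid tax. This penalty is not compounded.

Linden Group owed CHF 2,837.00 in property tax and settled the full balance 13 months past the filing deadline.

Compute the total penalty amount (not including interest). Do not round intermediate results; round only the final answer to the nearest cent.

Failure-to-file: 13 × 4.5% × CHF 2,837.00 = CHF 1,659.65…, capped at 27.5% × CHF 2,837.00 = CHF 780.18…
Failure-to-pay penalty: 13 × 0.5% × CHF 2,837.00 = CHF 184.41…
Total penalty = CHF 780.18… + CHF 184.41… = CHF 964.58

CHF 964.58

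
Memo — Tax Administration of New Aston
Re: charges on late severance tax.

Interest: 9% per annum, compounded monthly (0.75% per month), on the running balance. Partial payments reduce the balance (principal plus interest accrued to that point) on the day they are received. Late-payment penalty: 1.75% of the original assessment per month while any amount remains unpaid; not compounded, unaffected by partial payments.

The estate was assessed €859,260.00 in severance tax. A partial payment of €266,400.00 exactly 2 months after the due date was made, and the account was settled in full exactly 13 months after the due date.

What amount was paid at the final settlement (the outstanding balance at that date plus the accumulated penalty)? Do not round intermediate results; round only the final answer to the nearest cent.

Balance at month 2: €859,260.0000 × (1 + 0.0075)^2 = €872,197.2334…
After €266,400.00 payment: €872,197.2334… − €266,400.00 = €605,797.2334…
Balance at month 13: €605,797.2334… × (1 + 0.0075)^11 = €657,692.4987…
Penalty: 13 × 1.75% × €859,260.00 = €195,481.65
Final settlement = outstanding balance + penalty = €657,692.4987… + €195,481.65 = €853,174.15

€853,174.15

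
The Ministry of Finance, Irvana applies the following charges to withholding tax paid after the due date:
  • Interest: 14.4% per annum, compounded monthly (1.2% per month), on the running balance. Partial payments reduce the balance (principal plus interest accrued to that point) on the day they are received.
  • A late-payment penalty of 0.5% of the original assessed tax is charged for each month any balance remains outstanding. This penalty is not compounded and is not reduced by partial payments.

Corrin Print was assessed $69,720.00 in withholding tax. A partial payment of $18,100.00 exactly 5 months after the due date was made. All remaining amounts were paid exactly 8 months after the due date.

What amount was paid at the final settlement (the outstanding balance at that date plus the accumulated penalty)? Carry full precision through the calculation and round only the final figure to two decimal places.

$60,730.43

Balance at month 5: $69,720.0000 × (1 + 0.012)^5 = $74,004.8088…
After $18,100.00 payment: $74,004.8088… − $18,100.00 = $55,904.8088…
Balance at month 8: $55,904.8088… × (1 + 0.012)^3 = $57,941.6294…
Penalty: 8 × 0.5% × $69,720.00 = $2,788.80
Final settlement = outstanding balance + penalty = $57,941.6294… + $2,788.80 = $60,730.43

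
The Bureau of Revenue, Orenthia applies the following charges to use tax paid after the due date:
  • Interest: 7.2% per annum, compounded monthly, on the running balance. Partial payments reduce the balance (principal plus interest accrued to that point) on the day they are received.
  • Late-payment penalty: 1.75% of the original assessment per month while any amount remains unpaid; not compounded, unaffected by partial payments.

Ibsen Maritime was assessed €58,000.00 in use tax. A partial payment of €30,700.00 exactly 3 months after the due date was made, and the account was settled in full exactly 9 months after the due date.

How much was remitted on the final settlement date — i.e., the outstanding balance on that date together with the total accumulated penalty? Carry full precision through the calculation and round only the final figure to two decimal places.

Monthly rate = 7.2% ÷ 12 = 0.6%
Balance at month 3: €58,000.0000 × (1 + 0.006)^3 = €59,050.2765…
After €30,700.00 payment: €59,050.2765… − €30,700.00 = €28,350.2765…
Balance at month 9: €28,350.2765… × (1 + 0.006)^6 = €29,386.3187…
Penalty: 9 × 1.75% × €58,000.00 = €9,135.00
Final settlement = outstanding balance + penalty = €29,386.3187… + €9,135.00 = €38,521.32

€38,521.32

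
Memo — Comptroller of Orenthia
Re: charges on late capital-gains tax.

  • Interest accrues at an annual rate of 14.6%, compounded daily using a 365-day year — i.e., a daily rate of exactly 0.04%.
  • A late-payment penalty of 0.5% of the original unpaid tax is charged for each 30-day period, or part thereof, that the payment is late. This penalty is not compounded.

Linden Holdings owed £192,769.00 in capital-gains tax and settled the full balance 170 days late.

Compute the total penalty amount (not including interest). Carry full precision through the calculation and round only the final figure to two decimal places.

Penalty periods: ⌈170/30⌉ = 6; penalty = 6 × 0.5% × £192,769.00 = £5,783.07

£5,783.07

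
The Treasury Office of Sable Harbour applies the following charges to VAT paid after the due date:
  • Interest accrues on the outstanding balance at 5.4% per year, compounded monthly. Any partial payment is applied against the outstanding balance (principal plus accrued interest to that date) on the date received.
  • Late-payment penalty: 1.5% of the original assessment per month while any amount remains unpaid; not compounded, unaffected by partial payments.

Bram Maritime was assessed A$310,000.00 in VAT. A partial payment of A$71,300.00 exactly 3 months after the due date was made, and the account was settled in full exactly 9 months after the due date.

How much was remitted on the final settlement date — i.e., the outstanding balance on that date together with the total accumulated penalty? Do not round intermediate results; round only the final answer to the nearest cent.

Monthly rate = 5.4% ÷ 12 = 0.45%
Balance at month 3: A$310,000.0000 × (1 + 0.0045)^3 = A$314,203.8607…
After A$71,300.00 payment: A$314,203.8607… − A$71,300.00 = A$242,903.8607…
Balance at month 9: A$242,903.8607… × (1 + 0.0045)^6 = A$249,536.4912…
Penalty: 9 × 1.5% × A$310,000.00 = A$41,850.00
Final settlement = outstanding balance + penalty = A$249,536.4912… + A$41,850.00 = A$291,386.49

A$291,386.49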